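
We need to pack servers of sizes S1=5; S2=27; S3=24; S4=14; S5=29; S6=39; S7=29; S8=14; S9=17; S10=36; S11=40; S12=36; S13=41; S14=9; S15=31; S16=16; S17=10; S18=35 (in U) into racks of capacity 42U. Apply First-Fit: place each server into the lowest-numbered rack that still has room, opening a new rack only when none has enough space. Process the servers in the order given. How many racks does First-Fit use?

S1 (5U) → rack 1 (remaining 37U)
S2 (27U) → rack 1 (remaining 10U)
S3 (24U) → rack 2 (remaining 18U)
S4 (14U) → rack 2 (remaining 4U)
S5 (29U) → rack 3 (remaining 13U)
S6 (39U) → rack 4 (remaining 3U)
S7 (29U) → rack 5 (remaining 13U)
S8 (14U) → rack 6 (remaining 28U)
S9 (17U) → rack 6 (remaining 11U)
S10 (36U) → rack 7 (remaining 6U)
S11 (40U) → rack 8 (remaining 2U)
S12 (36U) → rack 9 (remaining 6U)
S13 (41U) → rack 10 (remaining 1U)
S14 (9U) → rack 1 (remaining 1U)
S15 (31U) → rack 11 (remaining 11U)
S16 (16U) → rack 12 (remaining 26U)
S17 (10U) → rack 3 (remaining 3U)
S18 (35U) → rack 13 (remaining 7U)
Final racks: [5,27,9] [24,14] [29,10] [39] [29] [14,17] [36] [40] [36] [41] [31] [16] [35].

13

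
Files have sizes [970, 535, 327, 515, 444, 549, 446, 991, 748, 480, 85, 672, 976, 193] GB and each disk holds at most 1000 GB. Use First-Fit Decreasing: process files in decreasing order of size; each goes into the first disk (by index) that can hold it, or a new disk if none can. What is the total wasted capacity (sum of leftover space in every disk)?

1069

Sorted descending: 991, 976, 970, 748, 672, 549, 535, 515, 480, 446, 444, 327, 193, 85.
disk 1: place 991 GB, 9 GB left
disk 2: place 976 GB, 24 GB left
disk 3: place 970 GB, 30 GB left
disk 4: place 748 GB, 252 GB left
disk 5: place 672 GB, 328 GB left
disk 6: place 549 GB, 451 GB left
disk 7: place 535 GB, 465 GB left
disk 8: place 515 GB, 485 GB left
disk 8: place 480 GB, 5 GB left
disk 6: place 446 GB, 5 GB left
disk 7: place 444 GB, 21 GB left
disk 5: place 327 GB, 1 GB left
disk 4: place 193 GB, 59 GB left
disk 9: place 85 GB, 915 GB left
9 disks × 1000 GB = 9000 GB; used 7931 GB; unused 1069 GB.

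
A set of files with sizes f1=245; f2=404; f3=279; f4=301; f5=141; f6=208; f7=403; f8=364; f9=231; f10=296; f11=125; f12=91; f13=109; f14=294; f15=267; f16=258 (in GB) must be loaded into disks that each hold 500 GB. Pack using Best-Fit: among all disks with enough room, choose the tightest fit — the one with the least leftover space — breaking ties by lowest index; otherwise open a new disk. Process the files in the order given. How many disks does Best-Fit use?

disk 1: place f1 (245 GB), 255 GB left
disk 2: place f2 (404 GB), 96 GB left
disk 3: place f3 (279 GB), 221 GB left
disk 4: place f4 (301 GB), 199 GB left
disk 4: place f5 (141 GB), 58 GB left
disk 3: place f6 (208 GB), 13 GB left
disk 5: place f7 (403 GB), 97 GB left
disk 6: place f8 (364 GB), 136 GB left
disk 1: place f9 (231 GB), 24 GB left
disk 7: place f10 (296 GB), 204 GB left
disk 6: place f11 (125 GB), 11 GB left
disk 2: place f12 (91 GB), 5 GB left
disk 7: place f13 (109 GB), 95 GB left
disk 8: place f14 (294 GB), 206 GB left
disk 9: place f15 (267 GB), 233 GB left
disk 10: place f16 (258 GB), 242 GB left
Final disks: [245,231] [404,91] [279,208] [301,141] [403] [364,125] [296,109] [294] [267] [258].

10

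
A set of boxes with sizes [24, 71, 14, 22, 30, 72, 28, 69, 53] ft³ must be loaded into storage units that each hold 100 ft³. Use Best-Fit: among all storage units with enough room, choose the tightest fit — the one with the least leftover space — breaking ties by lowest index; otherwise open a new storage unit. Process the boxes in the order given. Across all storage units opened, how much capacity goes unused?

24 ft³ → storage unit 1 (remaining 76 ft³)
71 ft³ → storage unit 1 (remaining 5 ft³)
14 ft³ → storage unit 2 (remaining 86 ft³)
22 ft³ → storage unit 2 (remaining 64 ft³)
30 ft³ → storage unit 2 (remaining 34 ft³)
72 ft³ → storage unit 3 (remaining 28 ft³)
28 ft³ → storage unit 3 (remaining 0 ft³)
69 ft³ → storage unit 4 (remaining 31 ft³)
53 ft³ → storage unit 5 (remaining 47 ft³)
5 storage units × 100 ft³ = 500 ft³; used 383 ft³; unused 117 ft³.

117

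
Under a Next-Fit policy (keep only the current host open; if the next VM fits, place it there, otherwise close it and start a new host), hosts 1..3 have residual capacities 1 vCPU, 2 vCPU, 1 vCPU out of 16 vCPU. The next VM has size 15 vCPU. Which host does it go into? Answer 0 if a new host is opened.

0

Next-Fit only looks at host 3, which has 1 vCPU free.
15 vCPU does not fit, so a new host is opened.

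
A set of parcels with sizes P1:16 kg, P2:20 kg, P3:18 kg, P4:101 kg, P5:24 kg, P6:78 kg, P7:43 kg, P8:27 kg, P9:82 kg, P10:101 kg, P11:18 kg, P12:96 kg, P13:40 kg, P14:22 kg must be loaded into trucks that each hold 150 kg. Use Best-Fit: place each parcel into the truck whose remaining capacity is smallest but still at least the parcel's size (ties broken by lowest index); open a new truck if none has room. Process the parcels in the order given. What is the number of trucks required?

Put P1 (16 kg) in truck 1; 134 kg remain.
Put P2 (20 kg) in truck 1; 114 kg remain.
Put P3 (18 kg) in truck 1; 96 kg remain.
Put P4 (101 kg) in truck 2; 49 kg remain.
Put P5 (24 kg) in truck 2; 25 kg remain.
Put P6 (78 kg) in truck 1; 18 kg remain.
Put P7 (43 kg) in truck 3; 107 kg remain.
Put P8 (27 kg) in truck 3; 80 kg remain.
Put P9 (82 kg) in truck 4; 68 kg remain.
Put P10 (101 kg) in truck 5; 49 kg remain.
Put P11 (18 kg) in truck 1; 0 kg remain.
Put P12 (96 kg) in truck 6; 54 kg remain.
Put P13 (40 kg) in truck 5; 9 kg remain.
Put P14 (22 kg) in truck 2; 3 kg remain.
Final trucks: [16,20,18,78,18] [101,24,22] [43,27] [82] [101,40] [96].

6 trucks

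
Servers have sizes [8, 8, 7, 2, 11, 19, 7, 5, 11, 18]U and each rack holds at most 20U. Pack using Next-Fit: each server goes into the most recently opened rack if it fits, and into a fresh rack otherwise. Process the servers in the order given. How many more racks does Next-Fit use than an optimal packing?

Next-Fit: [8,8] [7,2,11] [19] [7,5] [11] [18] → 6 racks.
Total size 96U; any packing needs at least ⌈96/20⌉ = 5 racks.
An optimal packing achieves that bound: [19] [18,2] [11,8] [11,8] [7,7,5] → 5 racks.
Excess: 6 − 5 = 1.

1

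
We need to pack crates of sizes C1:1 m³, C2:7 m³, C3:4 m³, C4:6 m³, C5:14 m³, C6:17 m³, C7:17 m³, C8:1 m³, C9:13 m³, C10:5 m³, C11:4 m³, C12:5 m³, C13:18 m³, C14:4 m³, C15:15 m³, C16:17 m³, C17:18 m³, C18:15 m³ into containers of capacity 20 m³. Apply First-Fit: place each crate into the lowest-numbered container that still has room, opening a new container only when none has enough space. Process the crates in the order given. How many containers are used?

C1 (1 m³) → container 1 (remaining 19 m³)
C2 (7 m³) → container 1 (remaining 12 m³)
C3 (4 m³) → container 1 (remaining 8 m³)
C4 (6 m³) → container 1 (remaining 2 m³)
C5 (14 m³) → container 2 (remaining 6 m³)
C6 (17 m³) → container 3 (remaining 3 m³)
C7 (17 m³) → container 4 (remaining 3 m³)
C8 (1 m³) → container 1 (remaining 1 m³)
C9 (13 m³) → container 5 (remaining 7 m³)
C10 (5 m³) → container 2 (remaining 1 m³)
C11 (4 m³) → container 5 (remaining 3 m³)
C12 (5 m³) → container 6 (remaining 15 m³)
C13 (18 m³) → container 7 (remaining 2 m³)
C14 (4 m³) → container 6 (remaining 11 m³)
C15 (15 m³) → container 8 (remaining 5 m³)
C16 (17 m³) → container 9 (remaining 3 m³)
C17 (18 m³) → container 10 (remaining 2 m³)
C18 (15 m³) → container 11 (remaining 5 m³)

11 containers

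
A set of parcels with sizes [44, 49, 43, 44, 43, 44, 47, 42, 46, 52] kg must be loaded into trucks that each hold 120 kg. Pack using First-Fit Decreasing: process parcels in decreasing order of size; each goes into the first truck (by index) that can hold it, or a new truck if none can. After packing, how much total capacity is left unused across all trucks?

Sorted descending: 52, 49, 47, 46, 44, 44, 44, 43, 43, 42.
truck 1: place 52 kg, 68 kg left
truck 1: place 49 kg, 19 kg left
truck 2: place 47 kg, 73 kg left
truck 2: place 46 kg, 27 kg left
truck 3: place 44 kg, 76 kg left
truck 3: place 44 kg, 32 kg left
truck 4: place 44 kg, 76 kg left
truck 4: place 43 kg, 33 kg left
truck 5: place 43 kg, 77 kg left
truck 5: place 42 kg, 35 kg left
5 trucks × 120 kg = 600 kg; used 454 kg; unused 146 kg.

146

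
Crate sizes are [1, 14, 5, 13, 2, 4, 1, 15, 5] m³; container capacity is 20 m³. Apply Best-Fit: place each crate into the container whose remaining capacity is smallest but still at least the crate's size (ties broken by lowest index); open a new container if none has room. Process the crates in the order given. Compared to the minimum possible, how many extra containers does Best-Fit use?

Best-Fit: [1,14,5] [13,2,4,1] [15,5] → 3 containers.
Total size 60 m³; any packing needs at least ⌈60/20⌉ = 3 containers.
So 3 is already optimal.

0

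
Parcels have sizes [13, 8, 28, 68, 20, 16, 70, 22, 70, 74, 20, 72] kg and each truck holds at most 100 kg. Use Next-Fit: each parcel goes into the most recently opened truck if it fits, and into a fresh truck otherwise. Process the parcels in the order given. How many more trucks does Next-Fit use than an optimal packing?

1

Next-Fit: [13,8,28] [68,20] [16,70] [22,70] [74,20] [72] → 6 trucks.
Total size 481 kg; any packing needs at least ⌈481/100⌉ = 5 trucks.
An optimal packing achieves that bound: [74,22] [72,28] [70,20,8] [70,20] [68,16,13] → 5 trucks.
Excess: 6 − 5 = 1.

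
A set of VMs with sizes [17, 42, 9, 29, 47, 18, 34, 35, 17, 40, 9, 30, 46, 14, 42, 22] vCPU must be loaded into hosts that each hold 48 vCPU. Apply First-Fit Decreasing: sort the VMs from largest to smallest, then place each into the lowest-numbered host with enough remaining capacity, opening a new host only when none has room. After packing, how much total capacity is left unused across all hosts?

29

Sorted descending: 47, 46, 42, 42, 40, 35, 34, 30, 29, 22, 18, 17, 17, 14, 9, 9.
47 vCPU → host 1 (remaining 1 vCPU)
46 vCPU → host 2 (remaining 2 vCPU)
42 vCPU → host 3 (remaining 6 vCPU)
42 vCPU → host 4 (remaining 6 vCPU)
40 vCPU → host 5 (remaining 8 vCPU)
35 vCPU → host 6 (remaining 13 vCPU)
34 vCPU → host 7 (remaining 14 vCPU)
30 vCPU → host 8 (remaining 18 vCPU)
29 vCPU → host 9 (remaining 19 vCPU)
22 vCPU → host 10 (remaining 26 vCPU)
18 vCPU → host 8 (remaining 0 vCPU)
17 vCPU → host 9 (remaining 2 vCPU)
17 vCPU → host 10 (remaining 9 vCPU)
14 vCPU → host 7 (remaining 0 vCPU)
9 vCPU → host 6 (remaining 4 vCPU)
9 vCPU → host 10 (remaining 0 vCPU)
10 hosts × 48 vCPU = 480 vCPU; used 451 vCPU; unused 29 vCPU.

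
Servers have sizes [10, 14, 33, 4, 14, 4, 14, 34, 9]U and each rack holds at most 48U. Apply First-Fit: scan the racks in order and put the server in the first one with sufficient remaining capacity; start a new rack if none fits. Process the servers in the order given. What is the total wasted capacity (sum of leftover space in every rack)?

rack 1: place 10U, 38U left
rack 1: place 14U, 24U left
rack 2: place 33U, 15U left
rack 1: place 4U, 20U left
rack 1: place 14U, 6U left
rack 1: place 4U, 2U left
rack 2: place 14U, 1U left
rack 3: place 34U, 14U left
rack 3: place 9U, 5U left
3 racks × 48U = 144U; used 136U; unused 8U.

8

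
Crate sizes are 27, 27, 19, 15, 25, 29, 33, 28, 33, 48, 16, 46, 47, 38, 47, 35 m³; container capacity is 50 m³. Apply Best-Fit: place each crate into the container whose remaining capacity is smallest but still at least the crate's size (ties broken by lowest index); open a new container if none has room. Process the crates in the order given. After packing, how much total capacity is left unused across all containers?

27 m³ → container 1 (remaining 23 m³)
27 m³ → container 2 (remaining 23 m³)
19 m³ → container 1 (remaining 4 m³)
15 m³ → container 2 (remaining 8 m³)
25 m³ → container 3 (remaining 25 m³)
29 m³ → container 4 (remaining 21 m³)
33 m³ → container 5 (remaining 17 m³)
28 m³ → container 6 (remaining 22 m³)
33 m³ → container 7 (remaining 17 m³)
48 m³ → container 8 (remaining 2 m³)
16 m³ → container 5 (remaining 1 m³)
46 m³ → container 9 (remaining 4 m³)
47 m³ → container 10 (remaining 3 m³)
38 m³ → container 11 (remaining 12 m³)
47 m³ → container 12 (remaining 3 m³)
35 m³ → container 13 (remaining 15 m³)
13 containers × 50 m³ = 650 m³; used 513 m³; unused 137 m³.

137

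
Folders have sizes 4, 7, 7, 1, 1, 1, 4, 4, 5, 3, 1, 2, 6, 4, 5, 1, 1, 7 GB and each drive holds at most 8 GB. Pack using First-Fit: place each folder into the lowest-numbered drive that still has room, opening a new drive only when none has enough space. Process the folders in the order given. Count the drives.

9

4 GB → drive 1 (remaining 4 GB)
7 GB → drive 2 (remaining 1 GB)
7 GB → drive 3 (remaining 1 GB)
1 GB → drive 1 (remaining 3 GB)
1 GB → drive 1 (remaining 2 GB)
1 GB → drive 1 (remaining 1 GB)
4 GB → drive 4 (remaining 4 GB)
4 GB → drive 4 (remaining 0 GB)
5 GB → drive 5 (remaining 3 GB)
3 GB → drive 5 (remaining 0 GB)
1 GB → drive 1 (remaining 0 GB)
2 GB → drive 6 (remaining 6 GB)
6 GB → drive 6 (remaining 0 GB)
4 GB → drive 7 (remaining 4 GB)
5 GB → drive 8 (remaining 3 GB)
1 GB → drive 2 (remaining 0 GB)
1 GB → drive 3 (remaining 0 GB)
7 GB → drive 9 (remaining 1 GB)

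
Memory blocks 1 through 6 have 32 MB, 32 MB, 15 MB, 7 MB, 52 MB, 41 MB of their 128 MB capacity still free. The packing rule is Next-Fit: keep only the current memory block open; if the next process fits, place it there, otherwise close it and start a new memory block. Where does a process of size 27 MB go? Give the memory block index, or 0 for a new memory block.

6

Next-Fit only looks at memory block 6, which has 41 MB free.
27 MB fits there.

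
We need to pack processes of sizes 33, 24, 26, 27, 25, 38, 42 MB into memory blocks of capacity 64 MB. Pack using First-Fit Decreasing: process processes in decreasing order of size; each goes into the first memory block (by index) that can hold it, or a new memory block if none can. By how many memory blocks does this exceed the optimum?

0

First-Fit Decreasing: [42] [38,26] [33,27] [25,24] → 4 memory blocks.
Total size 215 MB; any packing needs at least ⌈215/64⌉ = 4 memory blocks.
So 4 is already optimal.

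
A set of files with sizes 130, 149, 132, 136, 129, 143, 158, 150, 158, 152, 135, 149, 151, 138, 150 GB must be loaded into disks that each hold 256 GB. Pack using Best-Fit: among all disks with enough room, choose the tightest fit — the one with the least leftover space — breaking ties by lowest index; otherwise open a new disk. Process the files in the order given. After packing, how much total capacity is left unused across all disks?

disk 1: place 130 GB, 126 GB left
disk 2: place 149 GB, 107 GB left
disk 3: place 132 GB, 124 GB left
disk 4: place 136 GB, 120 GB left
disk 5: place 129 GB, 127 GB left
disk 6: place 143 GB, 113 GB left
disk 7: place 158 GB, 98 GB left
disk 8: place 150 GB, 106 GB left
disk 9: place 158 GB, 98 GB left
disk 10: place 152 GB, 104 GB left
disk 11: place 135 GB, 121 GB left
disk 12: place 149 GB, 107 GB left
disk 13: place 151 GB, 105 GB left
disk 14: place 138 GB, 118 GB left
disk 15: place 150 GB, 106 GB left
15 disks × 256 GB = 3840 GB; used 2160 GB; unused 1680 GB.

1680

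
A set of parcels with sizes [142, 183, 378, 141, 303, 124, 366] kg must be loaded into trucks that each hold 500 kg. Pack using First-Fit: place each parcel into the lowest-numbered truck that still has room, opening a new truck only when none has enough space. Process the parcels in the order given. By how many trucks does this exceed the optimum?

First-Fit: [142,183,141] [378] [303,124] [366] → 4 trucks.
Total size 1637 kg; any packing needs at least ⌈1637/500⌉ = 4 trucks.
So 4 is already optimal.

0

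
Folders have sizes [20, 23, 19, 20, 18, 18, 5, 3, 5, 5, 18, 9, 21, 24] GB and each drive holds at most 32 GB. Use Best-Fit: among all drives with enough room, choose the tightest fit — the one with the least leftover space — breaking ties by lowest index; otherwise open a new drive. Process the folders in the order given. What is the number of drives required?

Put 20 GB in drive 1; 12 GB remain.
Put 23 GB in drive 2; 9 GB remain.
Put 19 GB in drive 3; 13 GB remain.
Put 20 GB in drive 4; 12 GB remain.
Put 18 GB in drive 5; 14 GB remain.
Put 18 GB in drive 6; 14 GB remain.
Put 5 GB in drive 2; 4 GB remain.
Put 3 GB in drive 2; 1 GB remain.
Put 5 GB in drive 1; 7 GB remain.
Put 5 GB in drive 1; 2 GB remain.
Put 18 GB in drive 7; 14 GB remain.
Put 9 GB in drive 4; 3 GB remain.
Put 21 GB in drive 8; 11 GB remain.
Put 24 GB in drive 9; 8 GB remain.
Final drives: [20,5,5] [23,5,3] [19] [20,9] [18] [18] [18] [21] [24].

9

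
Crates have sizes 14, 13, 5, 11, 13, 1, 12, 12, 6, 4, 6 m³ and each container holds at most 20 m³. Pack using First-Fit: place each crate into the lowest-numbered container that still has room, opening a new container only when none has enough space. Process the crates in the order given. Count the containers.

6 containers

container 1: place 14 m³, 6 m³ left
container 2: place 13 m³, 7 m³ left
container 1: place 5 m³, 1 m³ left
container 3: place 11 m³, 9 m³ left
container 4: place 13 m³, 7 m³ left
container 1: place 1 m³, 0 m³ left
container 5: place 12 m³, 8 m³ left
container 6: place 12 m³, 8 m³ left
container 2: place 6 m³, 1 m³ left
container 3: place 4 m³, 5 m³ left
container 4: place 6 m³, 1 m³ left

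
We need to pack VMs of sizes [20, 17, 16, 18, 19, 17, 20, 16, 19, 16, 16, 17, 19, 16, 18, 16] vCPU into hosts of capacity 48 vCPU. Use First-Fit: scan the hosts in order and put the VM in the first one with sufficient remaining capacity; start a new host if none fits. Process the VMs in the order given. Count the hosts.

20 vCPU → host 1 (remaining 28 vCPU)
17 vCPU → host 1 (remaining 11 vCPU)
16 vCPU → host 2 (remaining 32 vCPU)
18 vCPU → host 2 (remaining 14 vCPU)
19 vCPU → host 3 (remaining 29 vCPU)
17 vCPU → host 3 (remaining 12 vCPU)
20 vCPU → host 4 (remaining 28 vCPU)
16 vCPU → host 4 (remaining 12 vCPU)
19 vCPU → host 5 (remaining 29 vCPU)
16 vCPU → host 5 (remaining 13 vCPU)
16 vCPU → host 6 (remaining 32 vCPU)
17 vCPU → host 6 (remaining 15 vCPU)
19 vCPU → host 7 (remaining 29 vCPU)
16 vCPU → host 7 (remaining 13 vCPU)
18 vCPU → host 8 (remaining 30 vCPU)
16 vCPU → host 8 (remaining 14 vCPU)
Final hosts: [20,17] [16,18] [19,17] [20,16] [19,16] [16,17] [19,16] [18,16].

8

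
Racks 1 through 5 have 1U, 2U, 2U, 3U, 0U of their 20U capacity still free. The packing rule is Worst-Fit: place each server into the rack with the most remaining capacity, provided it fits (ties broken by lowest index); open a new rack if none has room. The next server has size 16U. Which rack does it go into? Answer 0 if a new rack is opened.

No rack has ≥ 16U free, so a new rack is opened.

0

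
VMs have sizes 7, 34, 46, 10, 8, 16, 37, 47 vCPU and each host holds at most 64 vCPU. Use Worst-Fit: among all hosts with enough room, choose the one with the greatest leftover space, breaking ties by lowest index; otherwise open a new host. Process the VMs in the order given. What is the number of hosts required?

4 hosts

host 1: place 7 vCPU, 57 vCPU left
host 1: place 34 vCPU, 23 vCPU left
host 2: place 46 vCPU, 18 vCPU left
host 1: place 10 vCPU, 13 vCPU left
host 2: place 8 vCPU, 10 vCPU left
host 3: place 16 vCPU, 48 vCPU left
host 3: place 37 vCPU, 11 vCPU left
host 4: place 47 vCPU, 17 vCPU left
Final hosts: [7,34,10] [46,8] [16,37] [47].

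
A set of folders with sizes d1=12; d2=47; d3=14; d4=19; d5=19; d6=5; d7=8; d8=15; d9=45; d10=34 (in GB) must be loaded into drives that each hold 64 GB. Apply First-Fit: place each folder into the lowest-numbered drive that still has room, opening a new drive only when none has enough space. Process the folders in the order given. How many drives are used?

d1 (12 GB) → drive 1 (remaining 52 GB)
d2 (47 GB) → drive 1 (remaining 5 GB)
d3 (14 GB) → drive 2 (remaining 50 GB)
d4 (19 GB) → drive 2 (remaining 31 GB)
d5 (19 GB) → drive 2 (remaining 12 GB)
d6 (5 GB) → drive 1 (remaining 0 GB)
d7 (8 GB) → drive 2 (remaining 4 GB)
d8 (15 GB) → drive 3 (remaining 49 GB)
d9 (45 GB) → drive 3 (remaining 4 GB)
d10 (34 GB) → drive 4 (remaining 30 GB)

4 drives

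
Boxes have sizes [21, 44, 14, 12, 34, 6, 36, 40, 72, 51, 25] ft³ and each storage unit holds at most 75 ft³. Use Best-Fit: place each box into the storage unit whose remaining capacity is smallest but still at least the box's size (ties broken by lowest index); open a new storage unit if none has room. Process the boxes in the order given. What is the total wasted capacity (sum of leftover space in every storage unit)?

95

storage unit 1: place 21 ft³, 54 ft³ left
storage unit 1: place 44 ft³, 10 ft³ left
storage unit 2: place 14 ft³, 61 ft³ left
storage unit 2: place 12 ft³, 49 ft³ left
storage unit 2: place 34 ft³, 15 ft³ left
storage unit 1: place 6 ft³, 4 ft³ left
storage unit 3: place 36 ft³, 39 ft³ left
storage unit 4: place 40 ft³, 35 ft³ left
storage unit 5: place 72 ft³, 3 ft³ left
storage unit 6: place 51 ft³, 24 ft³ left
storage unit 4: place 25 ft³, 10 ft³ left
6 storage units × 75 ft³ = 450 ft³; used 355 ft³; unused 95 ft³.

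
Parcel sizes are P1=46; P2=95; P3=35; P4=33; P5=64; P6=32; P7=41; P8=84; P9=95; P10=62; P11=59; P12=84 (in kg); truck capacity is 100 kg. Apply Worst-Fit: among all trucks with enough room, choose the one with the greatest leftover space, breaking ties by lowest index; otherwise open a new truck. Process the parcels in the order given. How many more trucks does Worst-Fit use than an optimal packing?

1

Worst-Fit: [46,35] [95] [33,64] [32,41] [84] [95] [62] [59] [84] → 9 trucks.
Total size 730 kg; any packing needs at least ⌈730/100⌉ = 8 trucks.
An optimal packing achieves that bound: [95] [95] [84] [84] [64,35] [62,33] [59,41] [46,32] → 8 trucks.
Excess: 9 − 8 = 1.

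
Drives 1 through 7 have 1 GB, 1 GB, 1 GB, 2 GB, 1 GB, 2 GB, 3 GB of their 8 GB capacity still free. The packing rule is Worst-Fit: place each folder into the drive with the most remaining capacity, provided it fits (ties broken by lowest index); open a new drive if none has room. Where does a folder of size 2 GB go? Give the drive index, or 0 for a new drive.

Drives with room: drive 4 (2 GB), drive 6 (2 GB), drive 7 (3 GB).
Most room is drive 7 with 3 GB free.

7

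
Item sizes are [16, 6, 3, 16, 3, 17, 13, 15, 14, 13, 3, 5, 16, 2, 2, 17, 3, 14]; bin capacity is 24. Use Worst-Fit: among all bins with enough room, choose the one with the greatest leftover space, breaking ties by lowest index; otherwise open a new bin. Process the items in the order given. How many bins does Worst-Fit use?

bin 1: place 16, 8 left
bin 1: place 6, 2 left
bin 2: place 3, 21 left
bin 2: place 16, 5 left
bin 2: place 3, 2 left
bin 3: place 17, 7 left
bin 4: place 13, 11 left
bin 5: place 15, 9 left
bin 6: place 14, 10 left
bin 7: place 13, 11 left
bin 4: place 3, 8 left
bin 7: place 5, 6 left
bin 8: place 16, 8 left
bin 6: place 2, 8 left
bin 5: place 2, 7 left
bin 9: place 17, 7 left
bin 4: place 3, 5 left
bin 10: place 14, 10 left
Final bins: [16,6] [3,16,3] [17] [13,3,3] [15,2] [14,2] [13,5] [16] [17] [14].

10 bins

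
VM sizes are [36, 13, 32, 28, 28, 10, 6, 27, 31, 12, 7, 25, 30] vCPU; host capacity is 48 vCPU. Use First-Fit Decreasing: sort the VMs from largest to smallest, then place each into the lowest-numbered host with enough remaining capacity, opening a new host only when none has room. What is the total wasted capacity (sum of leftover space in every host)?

Sorted descending: 36, 32, 31, 30, 28, 28, 27, 25, 13, 12, 10, 7, 6.
36 vCPU → host 1 (remaining 12 vCPU)
32 vCPU → host 2 (remaining 16 vCPU)
31 vCPU → host 3 (remaining 17 vCPU)
30 vCPU → host 4 (remaining 18 vCPU)
28 vCPU → host 5 (remaining 20 vCPU)
28 vCPU → host 6 (remaining 20 vCPU)
27 vCPU → host 7 (remaining 21 vCPU)
25 vCPU → host 8 (remaining 23 vCPU)
13 vCPU → host 2 (remaining 3 vCPU)
12 vCPU → host 1 (remaining 0 vCPU)
10 vCPU → host 3 (remaining 7 vCPU)
7 vCPU → host 3 (remaining 0 vCPU)
6 vCPU → host 4 (remaining 12 vCPU)
8 hosts × 48 vCPU = 384 vCPU; used 285 vCPU; unused 99 vCPU.

99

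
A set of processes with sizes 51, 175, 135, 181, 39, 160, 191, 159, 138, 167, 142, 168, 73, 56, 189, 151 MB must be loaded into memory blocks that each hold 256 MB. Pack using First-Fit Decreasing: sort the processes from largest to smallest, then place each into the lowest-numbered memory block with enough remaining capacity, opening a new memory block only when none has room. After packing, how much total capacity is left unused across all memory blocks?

Sorted descending: 191, 189, 181, 175, 168, 167, 160, 159, 151, 142, 138, 135, 73, 56, 51, 39.
memory block 1: place 191 MB, 65 MB left
memory block 2: place 189 MB, 67 MB left
memory block 3: place 181 MB, 75 MB left
memory block 4: place 175 MB, 81 MB left
memory block 5: place 168 MB, 88 MB left
memory block 6: place 167 MB, 89 MB left
memory block 7: place 160 MB, 96 MB left
memory block 8: place 159 MB, 97 MB left
memory block 9: place 151 MB, 105 MB left
memory block 10: place 142 MB, 114 MB left
memory block 11: place 138 MB, 118 MB left
memory block 12: place 135 MB, 121 MB left
memory block 3: place 73 MB, 2 MB left
memory block 1: place 56 MB, 9 MB left
memory block 2: place 51 MB, 16 MB left
memory block 4: place 39 MB, 42 MB left
12 memory blocks × 256 MB = 3072 MB; used 2175 MB; unused 897 MB.

897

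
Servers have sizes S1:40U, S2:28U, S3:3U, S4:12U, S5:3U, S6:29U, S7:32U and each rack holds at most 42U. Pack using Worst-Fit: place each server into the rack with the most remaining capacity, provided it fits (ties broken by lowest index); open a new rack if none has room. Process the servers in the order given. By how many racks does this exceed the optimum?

Worst-Fit: [40] [28,3] [12,3] [29] [32] → 5 racks.
Total size 147U; any packing needs at least ⌈147/42⌉ = 4 racks.
An optimal packing achieves that bound: [40] [32,3,3] [29,12] [28] → 4 racks.
Excess: 5 − 4 = 1.

1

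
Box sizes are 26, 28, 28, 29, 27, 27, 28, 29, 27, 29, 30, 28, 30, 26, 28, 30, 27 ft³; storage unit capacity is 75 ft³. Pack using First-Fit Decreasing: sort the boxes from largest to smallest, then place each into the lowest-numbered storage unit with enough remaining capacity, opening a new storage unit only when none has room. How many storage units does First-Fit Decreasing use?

9

Sorted descending: 30, 30, 30, 29, 29, 29, 28, 28, 28, 28, 28, 27, 27, 27, 27, 26, 26.
Put 30 ft³ in storage unit 1; 45 ft³ remain.
Put 30 ft³ in storage unit 1; 15 ft³ remain.
Put 30 ft³ in storage unit 2; 45 ft³ remain.
Put 29 ft³ in storage unit 2; 16 ft³ remain.
Put 29 ft³ in storage unit 3; 46 ft³ remain.
Put 29 ft³ in storage unit 3; 17 ft³ remain.
Put 28 ft³ in storage unit 4; 47 ft³ remain.
Put 28 ft³ in storage unit 4; 19 ft³ remain.
Put 28 ft³ in storage unit 5; 47 ft³ remain.
Put 28 ft³ in storage unit 5; 19 ft³ remain.
Put 28 ft³ in storage unit 6; 47 ft³ remain.
Put 27 ft³ in storage unit 6; 20 ft³ remain.
Put 27 ft³ in storage unit 7; 48 ft³ remain.
Put 27 ft³ in storage unit 7; 21 ft³ remain.
Put 27 ft³ in storage unit 8; 48 ft³ remain.
Put 26 ft³ in storage unit 8; 22 ft³ remain.
Put 26 ft³ in storage unit 9; 49 ft³ remain.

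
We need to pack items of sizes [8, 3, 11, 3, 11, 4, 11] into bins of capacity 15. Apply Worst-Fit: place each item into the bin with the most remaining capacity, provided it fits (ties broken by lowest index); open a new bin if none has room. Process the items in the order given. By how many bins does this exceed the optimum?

0

Worst-Fit: [8,3,3] [11,4] [11] [11] → 4 bins.
Total size 51; any packing needs at least ⌈51/15⌉ = 4 bins.
So 4 is already optimal.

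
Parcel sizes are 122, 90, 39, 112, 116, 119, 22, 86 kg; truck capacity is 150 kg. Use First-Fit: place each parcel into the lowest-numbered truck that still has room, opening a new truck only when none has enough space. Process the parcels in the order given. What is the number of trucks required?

6

Put 122 kg in truck 1; 28 kg remain.
Put 90 kg in truck 2; 60 kg remain.
Put 39 kg in truck 2; 21 kg remain.
Put 112 kg in truck 3; 38 kg remain.
Put 116 kg in truck 4; 34 kg remain.
Put 119 kg in truck 5; 31 kg remain.
Put 22 kg in truck 1; 6 kg remain.
Put 86 kg in truck 6; 64 kg remain.
Final trucks: [122,22] [90,39] [112] [116] [119] [86].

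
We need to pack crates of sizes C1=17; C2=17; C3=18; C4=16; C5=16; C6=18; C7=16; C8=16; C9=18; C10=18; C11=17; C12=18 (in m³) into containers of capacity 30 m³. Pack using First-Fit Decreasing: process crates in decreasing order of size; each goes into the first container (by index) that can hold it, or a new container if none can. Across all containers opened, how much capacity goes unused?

Sorted descending: 18, 18, 18, 18, 18, 17, 17, 17, 16, 16, 16, 16.
container 1: place 18 m³, 12 m³ left
container 2: place 18 m³, 12 m³ left
container 3: place 18 m³, 12 m³ left
container 4: place 18 m³, 12 m³ left
container 5: place 18 m³, 12 m³ left
container 6: place 17 m³, 13 m³ left
container 7: place 17 m³, 13 m³ left
container 8: place 17 m³, 13 m³ left
container 9: place 16 m³, 14 m³ left
container 10: place 16 m³, 14 m³ left
container 11: place 16 m³, 14 m³ left
container 12: place 16 m³, 14 m³ left
12 containers × 30 m³ = 360 m³; used 205 m³; unused 155 m³.

155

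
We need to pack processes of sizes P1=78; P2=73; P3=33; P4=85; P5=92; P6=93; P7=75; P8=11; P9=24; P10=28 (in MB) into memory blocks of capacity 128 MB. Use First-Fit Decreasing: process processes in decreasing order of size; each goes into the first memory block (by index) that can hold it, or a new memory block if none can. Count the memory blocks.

6 memory blocks

Sorted descending: 93, 92, 85, 78, 75, 73, 33, 28, 24, 11.
Put 93 MB in memory block 1; 35 MB remain.
Put 92 MB in memory block 2; 36 MB remain.
Put 85 MB in memory block 3; 43 MB remain.
Put 78 MB in memory block 4; 50 MB remain.
Put 75 MB in memory block 5; 53 MB remain.
Put 73 MB in memory block 6; 55 MB remain.
Put 33 MB in memory block 1; 2 MB remain.
Put 28 MB in memory block 2; 8 MB remain.
Put 24 MB in memory block 3; 19 MB remain.
Put 11 MB in memory block 3; 8 MB remain.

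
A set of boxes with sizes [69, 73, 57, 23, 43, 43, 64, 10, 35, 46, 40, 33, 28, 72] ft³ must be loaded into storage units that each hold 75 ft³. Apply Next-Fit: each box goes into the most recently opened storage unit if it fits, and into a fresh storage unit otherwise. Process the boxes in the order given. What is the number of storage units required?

11 storage units

Put 69 ft³ in storage unit 1; 6 ft³ remain.
Put 73 ft³ in storage unit 2; 2 ft³ remain.
Put 57 ft³ in storage unit 3; 18 ft³ remain.
Put 23 ft³ in storage unit 4; 52 ft³ remain.
Put 43 ft³ in storage unit 4; 9 ft³ remain.
Put 43 ft³ in storage unit 5; 32 ft³ remain.
Put 64 ft³ in storage unit 6; 11 ft³ remain.
Put 10 ft³ in storage unit 6; 1 ft³ remain.
Put 35 ft³ in storage unit 7; 40 ft³ remain.
Put 46 ft³ in storage unit 8; 29 ft³ remain.
Put 40 ft³ in storage unit 9; 35 ft³ remain.
Put 33 ft³ in storage unit 9; 2 ft³ remain.
Put 28 ft³ in storage unit 10; 47 ft³ remain.
Put 72 ft³ in storage unit 11; 3 ft³ remain.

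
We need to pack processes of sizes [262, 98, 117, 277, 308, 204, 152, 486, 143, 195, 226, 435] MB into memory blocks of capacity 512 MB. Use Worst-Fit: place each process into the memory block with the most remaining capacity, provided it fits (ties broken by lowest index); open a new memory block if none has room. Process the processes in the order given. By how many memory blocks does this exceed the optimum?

1

Worst-Fit: [262,98,117] [277,204] [308,152] [486] [143,195] [226] [435] → 7 memory blocks.
Total size 2903 MB; any packing needs at least ⌈2903/512⌉ = 6 memory blocks.
An optimal packing achieves that bound: [486] [435] [308,204] [277,226] [262,195] [152,143,117,98] → 6 memory blocks.
Excess: 7 − 6 = 1.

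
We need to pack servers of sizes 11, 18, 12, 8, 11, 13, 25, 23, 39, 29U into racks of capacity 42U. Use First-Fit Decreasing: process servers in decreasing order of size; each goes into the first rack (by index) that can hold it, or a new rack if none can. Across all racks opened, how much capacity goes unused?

Sorted descending: 39, 29, 25, 23, 18, 13, 12, 11, 11, 8.
39U → rack 1 (remaining 3U)
29U → rack 2 (remaining 13U)
25U → rack 3 (remaining 17U)
23U → rack 4 (remaining 19U)
18U → rack 4 (remaining 1U)
13U → rack 2 (remaining 0U)
12U → rack 3 (remaining 5U)
11U → rack 5 (remaining 31U)
11U → rack 5 (remaining 20U)
8U → rack 5 (remaining 12U)
5 racks × 42U = 210U; used 189U; unused 21U.

21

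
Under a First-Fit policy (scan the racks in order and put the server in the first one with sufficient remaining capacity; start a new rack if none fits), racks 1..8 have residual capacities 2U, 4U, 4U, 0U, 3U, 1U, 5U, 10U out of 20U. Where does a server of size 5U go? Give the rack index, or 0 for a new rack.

7

Racks with room: rack 7 (5U), rack 8 (10U).
The first with room is rack 7.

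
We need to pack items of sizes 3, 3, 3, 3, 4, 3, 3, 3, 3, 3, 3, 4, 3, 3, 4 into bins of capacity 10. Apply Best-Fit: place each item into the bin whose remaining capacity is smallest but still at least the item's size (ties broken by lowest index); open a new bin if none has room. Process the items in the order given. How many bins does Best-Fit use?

5 bins

Put 3 in bin 1; 7 remain.
Put 3 in bin 1; 4 remain.
Put 3 in bin 1; 1 remain.
Put 3 in bin 2; 7 remain.
Put 4 in bin 2; 3 remain.
Put 3 in bin 2; 0 remain.
Put 3 in bin 3; 7 remain.
Put 3 in bin 3; 4 remain.
Put 3 in bin 3; 1 remain.
Put 3 in bin 4; 7 remain.
Put 3 in bin 4; 4 remain.
Put 4 in bin 4; 0 remain.
Put 3 in bin 5; 7 remain.
Put 3 in bin 5; 4 remain.
Put 4 in bin 5; 0 remain.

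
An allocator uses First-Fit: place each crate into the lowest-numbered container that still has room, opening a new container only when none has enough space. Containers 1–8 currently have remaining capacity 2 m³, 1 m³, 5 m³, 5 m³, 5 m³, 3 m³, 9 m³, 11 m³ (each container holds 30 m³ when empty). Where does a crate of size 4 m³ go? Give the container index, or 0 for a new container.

Containers with room: container 3 (5 m³), container 4 (5 m³), container 5 (5 m³), container 7 (9 m³), container 8 (11 m³).
The first with room is container 3.

3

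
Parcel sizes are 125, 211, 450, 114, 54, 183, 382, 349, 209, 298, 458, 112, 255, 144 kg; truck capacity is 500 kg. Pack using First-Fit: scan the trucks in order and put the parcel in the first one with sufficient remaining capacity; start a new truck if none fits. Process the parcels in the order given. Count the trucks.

truck 1: place 125 kg, 375 kg left
truck 1: place 211 kg, 164 kg left
truck 2: place 450 kg, 50 kg left
truck 1: place 114 kg, 50 kg left
truck 3: place 54 kg, 446 kg left
truck 3: place 183 kg, 263 kg left
truck 4: place 382 kg, 118 kg left
truck 5: place 349 kg, 151 kg left
truck 3: place 209 kg, 54 kg left
truck 6: place 298 kg, 202 kg left
truck 7: place 458 kg, 42 kg left
truck 4: place 112 kg, 6 kg left
truck 8: place 255 kg, 245 kg left
truck 5: place 144 kg, 7 kg left
Final trucks: [125,211,114] [450] [54,183,209] [382,112] [349,144] [298] [458] [255].

8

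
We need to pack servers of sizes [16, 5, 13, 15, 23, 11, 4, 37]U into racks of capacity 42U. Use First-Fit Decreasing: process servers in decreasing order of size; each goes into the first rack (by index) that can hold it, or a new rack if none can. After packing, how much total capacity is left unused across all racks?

44

Sorted descending: 37, 23, 16, 15, 13, 11, 5, 4.
rack 1: place 37U, 5U left
rack 2: place 23U, 19U left
rack 2: place 16U, 3U left
rack 3: place 15U, 27U left
rack 3: place 13U, 14U left
rack 3: place 11U, 3U left
rack 1: place 5U, 0U left
rack 4: place 4U, 38U left
4 racks × 42U = 168U; used 124U; unused 44U.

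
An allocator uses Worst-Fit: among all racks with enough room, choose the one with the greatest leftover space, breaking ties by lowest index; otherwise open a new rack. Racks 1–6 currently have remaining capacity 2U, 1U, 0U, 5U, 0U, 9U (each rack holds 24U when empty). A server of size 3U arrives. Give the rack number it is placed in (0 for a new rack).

Racks with room: rack 4 (5U), rack 6 (9U).
Most room is rack 6 with 9U free.

6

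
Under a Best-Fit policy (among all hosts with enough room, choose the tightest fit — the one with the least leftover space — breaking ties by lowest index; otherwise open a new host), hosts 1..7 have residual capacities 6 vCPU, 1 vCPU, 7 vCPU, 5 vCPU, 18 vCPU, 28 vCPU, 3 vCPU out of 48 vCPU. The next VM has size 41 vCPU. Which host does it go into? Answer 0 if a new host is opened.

0

No host has ≥ 41 vCPU free, so a new host is opened.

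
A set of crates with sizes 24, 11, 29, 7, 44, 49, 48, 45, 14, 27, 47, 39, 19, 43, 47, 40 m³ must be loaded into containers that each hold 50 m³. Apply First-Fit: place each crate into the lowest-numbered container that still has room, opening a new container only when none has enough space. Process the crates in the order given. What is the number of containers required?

container 1: place 24 m³, 26 m³ left
container 1: place 11 m³, 15 m³ left
container 2: place 29 m³, 21 m³ left
container 1: place 7 m³, 8 m³ left
container 3: place 44 m³, 6 m³ left
container 4: place 49 m³, 1 m³ left
container 5: place 48 m³, 2 m³ left
container 6: place 45 m³, 5 m³ left
container 2: place 14 m³, 7 m³ left
container 7: place 27 m³, 23 m³ left
container 8: place 47 m³, 3 m³ left
container 9: place 39 m³, 11 m³ left
container 7: place 19 m³, 4 m³ left
container 10: place 43 m³, 7 m³ left
container 11: place 47 m³, 3 m³ left
container 12: place 40 m³, 10 m³ left
Final containers: [24,11,7] [29,14] [44] [49] [48] [45] [27,19] [47] [39] [43] [47] [40].

12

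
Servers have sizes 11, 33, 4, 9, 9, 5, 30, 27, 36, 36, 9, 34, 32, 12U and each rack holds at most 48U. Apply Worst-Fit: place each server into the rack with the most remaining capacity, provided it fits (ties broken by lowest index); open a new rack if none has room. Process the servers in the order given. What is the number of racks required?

11U → rack 1 (remaining 37U)
33U → rack 1 (remaining 4U)
4U → rack 1 (remaining 0U)
9U → rack 2 (remaining 39U)
9U → rack 2 (remaining 30U)
5U → rack 2 (remaining 25U)
30U → rack 3 (remaining 18U)
27U → rack 4 (remaining 21U)
36U → rack 5 (remaining 12U)
36U → rack 6 (remaining 12U)
9U → rack 2 (remaining 16U)
34U → rack 7 (remaining 14U)
32U → rack 8 (remaining 16U)
12U → rack 4 (remaining 9U)
Final racks: [11,33,4] [9,9,5,9] [30] [27,12] [36] [36] [34] [32].

8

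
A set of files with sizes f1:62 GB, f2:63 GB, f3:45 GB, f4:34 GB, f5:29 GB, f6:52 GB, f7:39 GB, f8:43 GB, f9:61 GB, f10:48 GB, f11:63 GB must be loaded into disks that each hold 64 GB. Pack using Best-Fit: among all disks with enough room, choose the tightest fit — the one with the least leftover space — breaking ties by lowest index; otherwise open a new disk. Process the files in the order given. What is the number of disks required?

10

Put f1 (62 GB) in disk 1; 2 GB remain.
Put f2 (63 GB) in disk 2; 1 GB remain.
Put f3 (45 GB) in disk 3; 19 GB remain.
Put f4 (34 GB) in disk 4; 30 GB remain.
Put f5 (29 GB) in disk 4; 1 GB remain.
Put f6 (52 GB) in disk 5; 12 GB remain.
Put f7 (39 GB) in disk 6; 25 GB remain.
Put f8 (43 GB) in disk 7; 21 GB remain.
Put f9 (61 GB) in disk 8; 3 GB remain.
Put f10 (48 GB) in disk 9; 16 GB remain.
Put f11 (63 GB) in disk 10; 1 GB remain.
Final disks: [62] [63] [45] [34,29] [52] [39] [43] [61] [48] [63].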